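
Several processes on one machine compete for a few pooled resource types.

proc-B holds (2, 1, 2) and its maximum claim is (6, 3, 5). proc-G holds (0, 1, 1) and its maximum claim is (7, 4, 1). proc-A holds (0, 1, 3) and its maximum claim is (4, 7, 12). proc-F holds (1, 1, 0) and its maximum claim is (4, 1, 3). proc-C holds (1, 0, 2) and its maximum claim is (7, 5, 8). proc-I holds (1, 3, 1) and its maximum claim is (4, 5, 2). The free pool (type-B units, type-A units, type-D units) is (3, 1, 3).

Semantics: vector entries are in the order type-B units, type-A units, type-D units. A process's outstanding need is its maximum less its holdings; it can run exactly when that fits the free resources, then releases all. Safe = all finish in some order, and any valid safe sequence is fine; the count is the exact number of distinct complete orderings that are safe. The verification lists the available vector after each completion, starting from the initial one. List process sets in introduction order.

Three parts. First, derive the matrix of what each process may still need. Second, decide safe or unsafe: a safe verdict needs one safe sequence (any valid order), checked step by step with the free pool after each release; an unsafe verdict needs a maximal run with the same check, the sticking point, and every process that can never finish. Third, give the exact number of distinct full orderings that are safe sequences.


(1) Remaining need (order type-B units, type-A units, type-D units):
  proc-B: (4, 2, 3)
  proc-G: (7, 3, 0)
  proc-A: (4, 6, 9)
  proc-F: (3, 0, 3)
  proc-C: (6, 5, 6)
  proc-I: (3, 2, 1)
(2) SAFE, for example via the order proc-F, proc-B, proc-I, proc-C, proc-G, proc-A.
Key observation: proc-F is the earliest step where a requested resource binds exactly: need (3, 0, 3), pool (3, 1, 3) at its turn.
Check, step by step:
  pool = (3, 1, 3)
  proc-F: need (3, 0, 3) fits (3, 1, 3); releases (1, 1, 0), pool now (4, 2, 3)
  proc-B: need (4, 2, 3) fits (4, 2, 3); releases (2, 1, 2), pool now (6, 3, 5)
  proc-I: need (3, 2, 1) fits (6, 3, 5); releases (1, 3, 1), pool now (7, 6, 6)
  proc-C: need (6, 5, 6) fits (7, 6, 6); releases (1, 0, 2), pool now (8, 6, 8)
  proc-G: need (7, 3, 0) fits (8, 6, 8); releases (0, 1, 1), pool now (8, 7, 9)
  proc-A: need (4, 6, 9) fits (8, 7, 9); releases (0, 1, 3), pool now (8, 8, 12)
(3) Exactly 4 of the possible complete orderings are safe sequences.


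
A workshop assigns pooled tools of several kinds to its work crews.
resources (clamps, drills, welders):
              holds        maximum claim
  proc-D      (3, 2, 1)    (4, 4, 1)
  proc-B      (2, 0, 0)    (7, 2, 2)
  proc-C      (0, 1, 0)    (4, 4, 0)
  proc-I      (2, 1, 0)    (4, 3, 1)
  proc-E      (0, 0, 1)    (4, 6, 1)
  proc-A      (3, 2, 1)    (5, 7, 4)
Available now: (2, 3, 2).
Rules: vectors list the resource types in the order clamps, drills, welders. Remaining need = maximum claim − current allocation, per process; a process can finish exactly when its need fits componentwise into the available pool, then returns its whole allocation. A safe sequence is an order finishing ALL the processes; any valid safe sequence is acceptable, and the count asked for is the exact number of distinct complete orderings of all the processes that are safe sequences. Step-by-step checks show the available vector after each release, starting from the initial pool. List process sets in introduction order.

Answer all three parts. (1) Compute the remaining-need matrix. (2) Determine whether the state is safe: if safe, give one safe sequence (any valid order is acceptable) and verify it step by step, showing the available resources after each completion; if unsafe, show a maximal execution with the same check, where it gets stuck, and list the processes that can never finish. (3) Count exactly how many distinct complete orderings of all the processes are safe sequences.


(1) Remaining need (order clamps, drills, welders):
  proc-D: (1, 2, 0)
  proc-B: (5, 2, 2)
  proc-C: (4, 3, 0)
  proc-I: (2, 2, 1)
  proc-E: (4, 6, 0)
  proc-A: (2, 5, 3)
(2) The state is SAFE; one workable sequence: proc-D, proc-I, proc-E, proc-A, proc-B, proc-C.
Key observation: reading the order forward, proc-E is the first process whose need (4, 6, 0) meets the free pool (7, 6, 3) exactly on a resource it requests.
Walking it through:
  pool = (2, 3, 2)
  proc-D needs (1, 2, 0) <= (2, 3, 2) -> finishes; pool += (3, 2, 1) = (5, 5, 3)
  proc-I needs (2, 2, 1) <= (5, 5, 3) -> finishes; pool += (2, 1, 0) = (7, 6, 3)
  proc-E needs (4, 6, 0) <= (7, 6, 3) -> finishes; pool += (0, 0, 1) = (7, 6, 4)
  proc-A needs (2, 5, 3) <= (7, 6, 4) -> finishes; pool += (3, 2, 1) = (10, 8, 5)
  proc-B needs (5, 2, 2) <= (10, 8, 5) -> finishes; pool += (2, 0, 0) = (12, 8, 5)
  proc-C needs (4, 3, 0) <= (12, 8, 5) -> finishes; pool += (0, 1, 0) = (12, 9, 5)
(3) The exact count: 120 of the possible complete orderings are safe sequences.


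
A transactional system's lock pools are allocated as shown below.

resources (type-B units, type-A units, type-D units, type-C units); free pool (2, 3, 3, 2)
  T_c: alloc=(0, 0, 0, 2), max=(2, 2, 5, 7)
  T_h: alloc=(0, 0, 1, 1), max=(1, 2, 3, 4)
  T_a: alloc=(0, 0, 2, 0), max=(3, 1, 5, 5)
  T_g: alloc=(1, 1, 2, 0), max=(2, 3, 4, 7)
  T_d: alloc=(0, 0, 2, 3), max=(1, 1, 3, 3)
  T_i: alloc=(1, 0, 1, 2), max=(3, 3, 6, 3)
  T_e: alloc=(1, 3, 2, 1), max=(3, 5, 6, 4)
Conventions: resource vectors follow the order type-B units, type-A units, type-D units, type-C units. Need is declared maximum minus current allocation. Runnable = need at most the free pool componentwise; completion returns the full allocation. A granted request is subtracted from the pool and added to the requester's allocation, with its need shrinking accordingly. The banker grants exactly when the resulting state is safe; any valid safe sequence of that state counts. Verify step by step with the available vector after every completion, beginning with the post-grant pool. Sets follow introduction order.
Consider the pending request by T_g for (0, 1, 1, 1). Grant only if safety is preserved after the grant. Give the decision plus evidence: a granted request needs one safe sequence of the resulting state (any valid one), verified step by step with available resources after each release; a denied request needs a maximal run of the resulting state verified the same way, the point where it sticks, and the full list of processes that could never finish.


GRANT: granting preserves safety; a valid post-grant sequence is T_d, T_e, T_i, T_a, T_h, T_c, T_g.
Key observation: after the grant the pool drops to (2, 2, 2, 1), which still lets T_d finish first and unwind the rest.
Check on the post-grant state, step by step:
  pool = (2, 2, 2, 1)
  T_d needs (1, 1, 1, 0) <= (2, 2, 2, 1) -> finishes; pool += (0, 0, 2, 3) = (2, 2, 4, 4)
  T_e needs (2, 2, 4, 3) <= (2, 2, 4, 4) -> finishes; pool += (1, 3, 2, 1) = (3, 5, 6, 5)
  T_i needs (2, 3, 5, 1) <= (3, 5, 6, 5) -> finishes; pool += (1, 0, 1, 2) = (4, 5, 7, 7)
  T_a needs (3, 1, 3, 5) <= (4, 5, 7, 7) -> finishes; pool += (0, 0, 2, 0) = (4, 5, 9, 7)
  T_h needs (1, 2, 2, 3) <= (4, 5, 9, 7) -> finishes; pool += (0, 0, 1, 1) = (4, 5, 10, 8)
  T_c needs (2, 2, 5, 5) <= (4, 5, 10, 8) -> finishes; pool += (0, 0, 0, 2) = (4, 5, 10, 10)
  T_g needs (1, 1, 1, 6) <= (4, 5, 10, 10) -> finishes; pool += (1, 2, 3, 1) = (5, 7, 13, 11)


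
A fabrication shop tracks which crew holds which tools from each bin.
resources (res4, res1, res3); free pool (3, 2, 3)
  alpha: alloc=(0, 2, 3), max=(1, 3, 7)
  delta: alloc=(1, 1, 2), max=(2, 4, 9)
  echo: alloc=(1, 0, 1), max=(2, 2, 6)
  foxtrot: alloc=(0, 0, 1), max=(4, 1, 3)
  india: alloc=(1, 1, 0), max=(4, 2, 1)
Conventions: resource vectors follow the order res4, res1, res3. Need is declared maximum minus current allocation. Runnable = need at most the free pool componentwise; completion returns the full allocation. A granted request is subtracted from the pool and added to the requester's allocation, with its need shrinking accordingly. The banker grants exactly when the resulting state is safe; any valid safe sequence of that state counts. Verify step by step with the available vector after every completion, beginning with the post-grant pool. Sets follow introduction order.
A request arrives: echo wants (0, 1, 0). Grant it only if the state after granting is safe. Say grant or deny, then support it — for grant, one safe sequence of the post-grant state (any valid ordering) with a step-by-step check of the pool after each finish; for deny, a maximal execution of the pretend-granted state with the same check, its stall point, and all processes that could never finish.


GRANT. The post-grant state is safe; one safe sequence: india, foxtrot, alpha, echo, delta.
Key observation: after the grant the pool drops to (3, 1, 3), which still lets india finish first and unwind the rest.
Check on the post-grant state, step by step:
  pool = (3, 1, 3)
  india needs (3, 1, 1) <= (3, 1, 3) -> finishes; pool += (1, 1, 0) = (4, 2, 3)
  foxtrot needs (4, 1, 2) <= (4, 2, 3) -> finishes; pool += (0, 0, 1) = (4, 2, 4)
  alpha needs (1, 1, 4) <= (4, 2, 4) -> finishes; pool += (0, 2, 3) = (4, 4, 7)
  echo needs (1, 1, 5) <= (4, 4, 7) -> finishes; pool += (1, 1, 1) = (5, 5, 8)
  delta needs (1, 3, 7) <= (5, 5, 8) -> finishes; pool += (1, 1, 2) = (6, 6, 10)


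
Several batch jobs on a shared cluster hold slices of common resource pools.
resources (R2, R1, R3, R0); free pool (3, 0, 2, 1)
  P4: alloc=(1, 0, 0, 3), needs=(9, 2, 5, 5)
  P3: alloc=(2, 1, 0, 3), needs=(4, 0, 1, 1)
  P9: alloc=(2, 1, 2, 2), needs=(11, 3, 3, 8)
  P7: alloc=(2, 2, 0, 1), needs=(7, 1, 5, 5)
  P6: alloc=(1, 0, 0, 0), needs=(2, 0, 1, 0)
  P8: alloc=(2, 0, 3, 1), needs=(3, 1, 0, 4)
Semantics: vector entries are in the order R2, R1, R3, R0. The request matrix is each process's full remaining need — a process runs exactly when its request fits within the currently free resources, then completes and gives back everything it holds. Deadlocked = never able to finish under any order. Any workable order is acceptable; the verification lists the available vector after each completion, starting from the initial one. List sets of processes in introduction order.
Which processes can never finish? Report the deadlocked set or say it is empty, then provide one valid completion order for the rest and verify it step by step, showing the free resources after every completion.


No process is deadlocked.
Key observation: there is always a runnable process — P6 first — so the state unwinds completely.
One completion order for the rest: P6, P3, P8, P7, P4, P9. Walking it through:
  pool = (3, 0, 2, 1)
  P6: need (2, 0, 1, 0) fits (3, 0, 2, 1); releases (1, 0, 0, 0), pool now (4, 0, 2, 1)
  P3: need (4, 0, 1, 1) fits (4, 0, 2, 1); releases (2, 1, 0, 3), pool now (6, 1, 2, 4)
  P8: need (3, 1, 0, 4) fits (6, 1, 2, 4); releases (2, 0, 3, 1), pool now (8, 1, 5, 5)
  P7: need (7, 1, 5, 5) fits (8, 1, 5, 5); releases (2, 2, 0, 1), pool now (10, 3, 5, 6)
  P4: need (9, 2, 5, 5) fits (10, 3, 5, 6); releases (1, 0, 0, 3), pool now (11, 3, 5, 9)
  P9: need (11, 3, 3, 8) fits (11, 3, 5, 9); releases (2, 1, 2, 2), pool now (13, 4, 7, 11)


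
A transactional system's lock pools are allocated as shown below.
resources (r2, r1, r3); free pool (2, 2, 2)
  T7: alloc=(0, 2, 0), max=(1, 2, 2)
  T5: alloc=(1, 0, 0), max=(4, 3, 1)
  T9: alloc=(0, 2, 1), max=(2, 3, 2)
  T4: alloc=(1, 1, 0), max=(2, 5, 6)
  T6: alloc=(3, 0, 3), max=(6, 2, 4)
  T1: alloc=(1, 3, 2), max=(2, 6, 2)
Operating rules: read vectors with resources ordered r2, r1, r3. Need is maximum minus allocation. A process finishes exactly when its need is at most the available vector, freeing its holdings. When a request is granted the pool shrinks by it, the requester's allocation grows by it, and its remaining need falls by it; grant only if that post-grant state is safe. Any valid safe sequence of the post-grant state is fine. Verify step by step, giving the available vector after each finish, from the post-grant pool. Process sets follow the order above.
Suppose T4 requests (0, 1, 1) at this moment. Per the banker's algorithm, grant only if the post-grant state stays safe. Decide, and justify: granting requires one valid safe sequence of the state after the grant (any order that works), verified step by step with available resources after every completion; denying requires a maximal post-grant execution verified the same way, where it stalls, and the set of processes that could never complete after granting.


GRANT. The post-grant state is safe; one safe sequence: T9, T1, T7, T5, T6, T4.
Key observation: after the grant the pool drops to (2, 1, 1), which still lets T9 finish first and unwind the rest.
Verifying the post-grant state step by step:
  pool = (2, 1, 1)
  T9 needs (2, 1, 1) <= (2, 1, 1) -> finishes; pool += (0, 2, 1) = (2, 3, 2)
  T1 needs (1, 3, 0) <= (2, 3, 2) -> finishes; pool += (1, 3, 2) = (3, 6, 4)
  T7 needs (1, 0, 2) <= (3, 6, 4) -> finishes; pool += (0, 2, 0) = (3, 8, 4)
  T5 needs (3, 3, 1) <= (3, 8, 4) -> finishes; pool += (1, 0, 0) = (4, 8, 4)
  T6 needs (3, 2, 1) <= (4, 8, 4) -> finishes; pool += (3, 0, 3) = (7, 8, 7)
  T4 needs (1, 3, 5) <= (7, 8, 7) -> finishes; pool += (1, 2, 1) = (8, 10, 8)


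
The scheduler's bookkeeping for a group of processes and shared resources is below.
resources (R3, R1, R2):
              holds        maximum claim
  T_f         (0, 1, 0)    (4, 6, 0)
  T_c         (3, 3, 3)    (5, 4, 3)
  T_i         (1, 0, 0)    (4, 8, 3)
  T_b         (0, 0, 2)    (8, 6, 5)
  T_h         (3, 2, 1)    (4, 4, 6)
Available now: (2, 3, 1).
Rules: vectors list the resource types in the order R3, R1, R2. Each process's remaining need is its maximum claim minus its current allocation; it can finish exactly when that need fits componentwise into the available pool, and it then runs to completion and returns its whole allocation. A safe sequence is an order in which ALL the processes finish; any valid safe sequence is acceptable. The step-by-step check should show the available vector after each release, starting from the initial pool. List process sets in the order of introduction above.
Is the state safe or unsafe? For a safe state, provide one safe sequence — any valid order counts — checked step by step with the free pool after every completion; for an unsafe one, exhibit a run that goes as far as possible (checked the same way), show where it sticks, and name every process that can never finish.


UNSAFE — no complete ordering exists.
Key observation: after T_c, T_f the pool peaks at (5, 7, 4), and each blocked process is short somewhere: T_i on R1; T_b on R3; T_h on R2.
A maximal execution: T_c, T_f — then nothing else fits. Walking it through:
  pool = (2, 3, 1)
  T_c needs (2, 1, 0) <= (2, 3, 1) -> finishes; pool += (3, 3, 3) = (5, 6, 4)
  T_f needs (4, 5, 0) <= (5, 6, 4) -> finishes; pool += (0, 1, 0) = (5, 7, 4)
  T_i cannot run: need (3, 8, 3) vs free (5, 7, 4) (insufficient R1)
  T_b cannot run: need (8, 6, 3) vs free (5, 7, 4) (insufficient R3)
  T_h cannot run: need (1, 2, 5) vs free (5, 7, 4) (insufficient R2)
Processes that can never finish: T_i, T_b and T_h.


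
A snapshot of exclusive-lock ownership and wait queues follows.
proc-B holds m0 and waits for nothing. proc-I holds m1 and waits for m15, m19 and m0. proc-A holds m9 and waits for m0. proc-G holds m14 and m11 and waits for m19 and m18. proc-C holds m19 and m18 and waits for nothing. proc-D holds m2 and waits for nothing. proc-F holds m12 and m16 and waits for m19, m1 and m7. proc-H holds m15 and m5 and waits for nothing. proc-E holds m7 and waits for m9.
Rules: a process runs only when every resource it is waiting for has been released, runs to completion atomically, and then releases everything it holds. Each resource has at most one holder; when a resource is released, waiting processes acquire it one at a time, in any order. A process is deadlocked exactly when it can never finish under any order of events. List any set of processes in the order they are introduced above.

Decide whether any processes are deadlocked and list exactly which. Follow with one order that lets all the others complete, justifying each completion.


Nothing here is deadlocked.
Key observation: the wait graph is acyclic; completion cascades from the unblocked processes through everyone else.
The rest can finish in the order proc-H, proc-B, proc-C, proc-A, proc-G, proc-I, proc-E, proc-D, proc-F.
Verifying each step:
  proc-H waits on nothing -> runs at once and releases m15 and m5
  proc-B waits on nothing -> runs at once and releases m0
  proc-C waits on nothing -> runs at once and releases m19 and m18
  proc-A waits on m0 — all released -> runs and releases m9
  proc-G waits on m19 and m18 — all released -> runs and releases m14 and m11
  proc-I waits on m15, m19 and m0 — all released -> runs and releases m1
  proc-E waits on m9 — all released -> runs and releases m7
  proc-D waits on nothing -> runs at once and releases m2
  proc-F waits on m19, m1 and m7 — all released -> runs and releases m12 and m16


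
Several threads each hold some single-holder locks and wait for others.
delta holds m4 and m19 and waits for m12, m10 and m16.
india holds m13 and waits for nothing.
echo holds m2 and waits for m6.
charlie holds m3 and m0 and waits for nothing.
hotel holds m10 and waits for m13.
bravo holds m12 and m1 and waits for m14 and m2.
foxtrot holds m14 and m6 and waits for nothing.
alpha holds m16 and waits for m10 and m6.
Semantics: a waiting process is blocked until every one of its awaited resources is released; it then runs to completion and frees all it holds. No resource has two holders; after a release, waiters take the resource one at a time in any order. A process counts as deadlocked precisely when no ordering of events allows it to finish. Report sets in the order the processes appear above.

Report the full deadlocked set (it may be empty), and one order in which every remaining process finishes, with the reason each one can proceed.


The deadlocked set is empty.
Key observation: although several processes wait, no cycle exists — each chain bottoms out at a free runner.
One completion order for the rest: foxtrot, echo, india, hotel, bravo, alpha, charlie, delta.
Walking it through:
  run foxtrot (it waits on nothing); releases m14 and m6
  echo waits on m6 — all released -> runs and releases m2
  run india (it waits on nothing); releases m13
  hotel waits on m13 — all released -> runs and releases m10
  bravo waits on m14 and m2 — all released -> runs and releases m12 and m1
  alpha waits on m10 and m6 — all released -> runs and releases m16
  run charlie (it waits on nothing); releases m3 and m0
  delta waits on m12, m10 and m16 — all released -> runs and releases m4 and m19


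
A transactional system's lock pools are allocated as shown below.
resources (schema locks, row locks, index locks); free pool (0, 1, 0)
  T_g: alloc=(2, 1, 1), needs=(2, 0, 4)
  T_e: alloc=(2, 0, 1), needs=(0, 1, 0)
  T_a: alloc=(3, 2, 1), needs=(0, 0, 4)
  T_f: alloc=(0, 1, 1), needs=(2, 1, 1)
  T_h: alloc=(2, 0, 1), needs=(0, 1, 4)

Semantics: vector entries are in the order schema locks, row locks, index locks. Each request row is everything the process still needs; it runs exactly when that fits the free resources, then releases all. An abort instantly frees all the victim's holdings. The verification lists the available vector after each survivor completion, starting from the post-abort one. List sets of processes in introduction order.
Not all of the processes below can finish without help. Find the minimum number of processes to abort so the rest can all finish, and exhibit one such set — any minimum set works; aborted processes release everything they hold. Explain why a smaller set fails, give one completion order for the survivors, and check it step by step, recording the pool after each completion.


Abort T_a and T_h.
Key observation: T_g had no path to completion before; after the abort of T_a and T_h ((5, 2, 2) returned), step 3 is where it fits.
No one abort is enough; case by case: T_g alone leaves T_a blocked (short on index locks); T_e alone leaves T_g blocked (short on index locks); T_a alone leaves T_g blocked (short on index locks); T_f alone leaves T_g blocked (short on index locks); T_h alone leaves T_g blocked (short on index locks).
The survivors complete as T_f, T_e, T_g. Verifying each step (starting from the post-abort pool):
  pool = (5, 3, 2)
  T_f: need (2, 1, 1) fits (5, 3, 2); releases (0, 1, 1), pool now (5, 4, 3)
  T_e: need (0, 1, 0) fits (5, 4, 3); releases (2, 0, 1), pool now (7, 4, 4)
  T_g: need (2, 0, 4) fits (7, 4, 4); releases (2, 1, 1), pool now (9, 5, 5)


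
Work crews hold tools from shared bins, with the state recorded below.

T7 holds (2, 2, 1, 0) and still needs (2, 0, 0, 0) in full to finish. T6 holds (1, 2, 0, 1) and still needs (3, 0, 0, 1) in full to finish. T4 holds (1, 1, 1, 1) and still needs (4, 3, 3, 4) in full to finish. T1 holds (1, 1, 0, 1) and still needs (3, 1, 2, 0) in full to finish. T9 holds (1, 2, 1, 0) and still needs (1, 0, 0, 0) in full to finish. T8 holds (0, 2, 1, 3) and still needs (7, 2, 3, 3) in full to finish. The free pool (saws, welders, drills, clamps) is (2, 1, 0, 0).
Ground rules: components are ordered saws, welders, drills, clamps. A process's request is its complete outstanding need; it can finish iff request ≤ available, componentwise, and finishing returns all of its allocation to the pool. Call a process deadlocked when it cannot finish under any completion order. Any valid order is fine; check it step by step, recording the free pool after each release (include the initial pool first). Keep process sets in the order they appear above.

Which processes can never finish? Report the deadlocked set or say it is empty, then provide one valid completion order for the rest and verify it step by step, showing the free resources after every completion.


The deadlocked set is T4 and T8.
Key observation: even finishing T9, T7, T1, T6 leaves just (7, 8, 2, 2) free — too little drills for any of the remaining processes.
A valid finishing order for the others: T9, T7, T1, T6. Step-by-step check:
  pool = (2, 1, 0, 0)
  T9: need (1, 0, 0, 0) fits (2, 1, 0, 0); releases (1, 2, 1, 0), pool now (3, 3, 1, 0)
  T7: need (2, 0, 0, 0) fits (3, 3, 1, 0); releases (2, 2, 1, 0), pool now (5, 5, 2, 0)
  T1: need (3, 1, 2, 0) fits (5, 5, 2, 0); releases (1, 1, 0, 1), pool now (6, 6, 2, 1)
  T6: need (3, 0, 0, 1) fits (6, 6, 2, 1); releases (1, 2, 0, 1), pool now (7, 8, 2, 2)
None of the blocked processes ever fits:
  T4 cannot run: need (4, 3, 3, 4) vs free (7, 8, 2, 2) (insufficient drills and clamps)
  T8 cannot run: need (7, 2, 3, 3) vs free (7, 8, 2, 2) (insufficient drills and clamps)


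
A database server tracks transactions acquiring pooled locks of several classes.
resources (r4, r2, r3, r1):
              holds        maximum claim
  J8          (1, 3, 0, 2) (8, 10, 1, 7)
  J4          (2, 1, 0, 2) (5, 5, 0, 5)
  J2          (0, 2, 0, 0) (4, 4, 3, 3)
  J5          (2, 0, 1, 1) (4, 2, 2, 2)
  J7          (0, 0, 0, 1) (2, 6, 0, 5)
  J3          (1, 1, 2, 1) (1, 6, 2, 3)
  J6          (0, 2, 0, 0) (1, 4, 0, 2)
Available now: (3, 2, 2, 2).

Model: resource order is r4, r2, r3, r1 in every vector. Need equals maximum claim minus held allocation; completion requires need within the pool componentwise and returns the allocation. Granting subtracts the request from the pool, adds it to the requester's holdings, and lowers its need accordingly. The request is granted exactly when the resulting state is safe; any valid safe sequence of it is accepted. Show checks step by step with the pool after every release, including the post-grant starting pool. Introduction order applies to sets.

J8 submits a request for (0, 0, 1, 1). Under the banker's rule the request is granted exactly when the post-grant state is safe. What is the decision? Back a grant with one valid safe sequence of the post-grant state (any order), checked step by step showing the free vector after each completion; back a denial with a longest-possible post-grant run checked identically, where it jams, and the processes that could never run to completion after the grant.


DENY — the pretend-granted state is unsafe.
Key observation: after J5, J6 the pool peaks at (5, 4, 2, 2), and each blocked process is short somewhere: J8 on r4, r2, r1; J4 on r1; J2 on r3, r1; J7 on r2, r1; J3 on r2.
On the post-grant state, J5, J6 is a maximal run — nothing extends it. Walking it through:
  pool = (3, 2, 1, 1)
  run J5 (needs (2, 2, 1, 1), free (3, 2, 1, 1)); after release of (2, 0, 1, 1) the pool is (5, 2, 2, 2)
  run J6 (needs (1, 2, 0, 2), free (5, 2, 2, 2)); after release of (0, 2, 0, 0) the pool is (5, 4, 2, 2)
  J8 cannot run: need (7, 7, 0, 4) vs free (5, 4, 2, 2) (insufficient r4, r2 and r1)
  J4 cannot run: need (3, 4, 0, 3) vs free (5, 4, 2, 2) (insufficient r1)
  J2 cannot run: need (4, 2, 3, 3) vs free (5, 4, 2, 2) (insufficient r3 and r1)
  J7 cannot run: need (2, 6, 0, 4) vs free (5, 4, 2, 2) (insufficient r2 and r1)
  J3 cannot run: need (0, 5, 0, 2) vs free (5, 4, 2, 2) (insufficient r2)
Post-grant, the permanently blocked set is J8, J4, J2, J7 and J3.


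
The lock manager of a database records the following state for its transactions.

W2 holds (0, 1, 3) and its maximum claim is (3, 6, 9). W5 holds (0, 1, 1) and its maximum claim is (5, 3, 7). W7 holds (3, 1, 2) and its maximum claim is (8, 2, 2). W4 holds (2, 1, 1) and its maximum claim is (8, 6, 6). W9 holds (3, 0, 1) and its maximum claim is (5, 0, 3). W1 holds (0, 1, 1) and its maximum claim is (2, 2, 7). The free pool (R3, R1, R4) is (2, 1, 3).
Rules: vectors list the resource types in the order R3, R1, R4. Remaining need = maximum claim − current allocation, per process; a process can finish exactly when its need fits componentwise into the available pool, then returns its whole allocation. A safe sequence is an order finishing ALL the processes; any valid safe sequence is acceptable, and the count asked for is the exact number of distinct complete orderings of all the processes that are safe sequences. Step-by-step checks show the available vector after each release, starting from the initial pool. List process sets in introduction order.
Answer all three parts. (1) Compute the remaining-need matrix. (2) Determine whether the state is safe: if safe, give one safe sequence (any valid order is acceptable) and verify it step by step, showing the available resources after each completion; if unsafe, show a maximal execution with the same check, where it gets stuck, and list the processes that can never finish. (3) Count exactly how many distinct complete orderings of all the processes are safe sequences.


(1) Remaining need (order R3, R1, R4):
  W2: (3, 5, 6)
  W5: (5, 2, 6)
  W7: (5, 1, 0)
  W4: (6, 5, 5)
  W9: (2, 0, 2)
  W1: (2, 1, 6)
(2) The state is UNSAFE.
Key observation: even finishing W9, W7, W5, W1 leaves just (8, 4, 8) free — too little R1 for any of the remaining processes.
A maximal execution: W9, W7, W5, W1 — then nothing else fits. Walking it through:
  pool = (2, 1, 3)
  W9: need (2, 0, 2) fits (2, 1, 3); releases (3, 0, 1), pool now (5, 1, 4)
  W7: need (5, 1, 0) fits (5, 1, 4); releases (3, 1, 2), pool now (8, 2, 6)
  W5: need (5, 2, 6) fits (8, 2, 6); releases (0, 1, 1), pool now (8, 3, 7)
  W1: need (2, 1, 6) fits (8, 3, 7); releases (0, 1, 1), pool now (8, 4, 8)
  blocked: W2 wants (3, 5, 6), pool (8, 4, 8) — not enough R1
  blocked: W4 wants (6, 5, 5), pool (8, 4, 8) — not enough R1
Never able to finish: W2 and W4.
(3) Precisely 0 of the possible complete orderings are safe sequences.


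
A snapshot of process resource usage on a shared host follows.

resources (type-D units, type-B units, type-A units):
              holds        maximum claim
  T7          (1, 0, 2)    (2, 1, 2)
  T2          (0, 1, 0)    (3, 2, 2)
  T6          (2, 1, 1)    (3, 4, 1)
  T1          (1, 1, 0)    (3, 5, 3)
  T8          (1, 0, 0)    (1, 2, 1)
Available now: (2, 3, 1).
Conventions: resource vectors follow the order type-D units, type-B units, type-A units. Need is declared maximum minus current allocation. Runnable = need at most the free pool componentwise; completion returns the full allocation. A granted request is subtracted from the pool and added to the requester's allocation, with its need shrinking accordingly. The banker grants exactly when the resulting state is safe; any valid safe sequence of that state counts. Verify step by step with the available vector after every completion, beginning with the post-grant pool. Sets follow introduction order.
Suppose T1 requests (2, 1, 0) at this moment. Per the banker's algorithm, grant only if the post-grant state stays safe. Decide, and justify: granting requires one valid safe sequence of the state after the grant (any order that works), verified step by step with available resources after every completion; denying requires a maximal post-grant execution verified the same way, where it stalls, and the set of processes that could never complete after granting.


DENY: after the grant no complete ordering would exist.
Key observation: after T8, T7 the pool peaks at (2, 2, 3), and each blocked process is short somewhere: T2 on type-D units; T6 on type-B units; T1 on type-B units.
On the post-grant state, T8, T7 is a maximal run — nothing extends it. Check, step by step:
  pool = (0, 2, 1)
  T8: need (0, 2, 1) fits (0, 2, 1); releases (1, 0, 0), pool now (1, 2, 1)
  T7: need (1, 1, 0) fits (1, 2, 1); releases (1, 0, 2), pool now (2, 2, 3)
  T2 still needs (3, 1, 2) but only (2, 2, 3) is free — short on type-D units
  T6 still needs (1, 3, 0) but only (2, 2, 3) is free — short on type-B units
  T1 still needs (0, 3, 3) but only (2, 2, 3) is free — short on type-B units
Post-grant, the permanently blocked set is T2, T6 and T1.


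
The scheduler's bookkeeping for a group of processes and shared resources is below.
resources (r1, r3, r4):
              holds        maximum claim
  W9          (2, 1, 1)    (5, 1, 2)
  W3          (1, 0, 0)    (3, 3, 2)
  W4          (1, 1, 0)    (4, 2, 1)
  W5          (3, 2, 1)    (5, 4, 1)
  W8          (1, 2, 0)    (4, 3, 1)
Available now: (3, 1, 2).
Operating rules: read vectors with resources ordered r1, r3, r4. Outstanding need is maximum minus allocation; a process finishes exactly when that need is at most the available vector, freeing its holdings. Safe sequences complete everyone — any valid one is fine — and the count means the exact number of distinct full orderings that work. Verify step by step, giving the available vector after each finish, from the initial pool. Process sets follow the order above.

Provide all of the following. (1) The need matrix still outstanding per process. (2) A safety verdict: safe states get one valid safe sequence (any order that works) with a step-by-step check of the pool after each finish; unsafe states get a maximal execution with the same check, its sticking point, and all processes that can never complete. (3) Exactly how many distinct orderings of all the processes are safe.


(1) Outstanding need per process (order r1, r3, r4):
  W9: (3, 0, 1)
  W3: (2, 3, 2)
  W4: (3, 1, 1)
  W5: (2, 2, 0)
  W8: (3, 1, 1)
(2) SAFE, for example via the order W8, W9, W4, W5, W3.
Key observation: reading the order forward, W8 is the first process whose need (3, 1, 1) meets the free pool (3, 1, 2) exactly on a resource it requests.
Step-by-step check:
  pool = (3, 1, 2)
  W8 needs (3, 1, 1) <= (3, 1, 2) -> finishes; pool += (1, 2, 0) = (4, 3, 2)
  W9 needs (3, 0, 1) <= (4, 3, 2) -> finishes; pool += (2, 1, 1) = (6, 4, 3)
  W4 needs (3, 1, 1) <= (6, 4, 3) -> finishes; pool += (1, 1, 0) = (7, 5, 3)
  W5 needs (2, 2, 0) <= (7, 5, 3) -> finishes; pool += (3, 2, 1) = (10, 7, 4)
  W3 needs (2, 3, 2) <= (10, 7, 4) -> finishes; pool += (1, 0, 0) = (11, 7, 4)
(3) Exactly 60 of the possible complete orderings are safe sequences.


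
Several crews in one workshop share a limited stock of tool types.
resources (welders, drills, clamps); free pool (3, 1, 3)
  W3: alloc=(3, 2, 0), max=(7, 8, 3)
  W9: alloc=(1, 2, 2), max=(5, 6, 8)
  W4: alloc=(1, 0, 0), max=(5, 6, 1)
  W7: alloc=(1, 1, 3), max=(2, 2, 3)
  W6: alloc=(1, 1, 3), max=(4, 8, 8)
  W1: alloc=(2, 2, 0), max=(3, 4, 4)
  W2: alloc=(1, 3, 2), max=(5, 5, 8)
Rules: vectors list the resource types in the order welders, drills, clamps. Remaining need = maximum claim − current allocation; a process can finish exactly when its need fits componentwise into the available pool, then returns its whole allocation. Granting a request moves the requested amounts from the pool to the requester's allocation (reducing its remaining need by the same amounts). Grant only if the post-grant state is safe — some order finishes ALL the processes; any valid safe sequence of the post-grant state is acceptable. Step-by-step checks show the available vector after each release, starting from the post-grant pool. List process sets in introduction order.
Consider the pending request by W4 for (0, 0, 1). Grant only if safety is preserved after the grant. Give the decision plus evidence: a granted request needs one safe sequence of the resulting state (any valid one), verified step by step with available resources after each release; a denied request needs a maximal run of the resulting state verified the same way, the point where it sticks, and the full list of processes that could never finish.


DENY: after the grant no complete ordering would exist.
Key observation: after W7, W1 the pool peaks at (6, 4, 5), and each blocked process is short somewhere: W3 on drills; W9 on clamps; W4 on drills; W6 on drills; W2 on clamps.
On the post-grant state, W7, W1 is a maximal run — nothing extends it. Verifying each step:
  pool = (3, 1, 2)
  W7 needs (1, 1, 0) <= (3, 1, 2) -> finishes; pool += (1, 1, 3) = (4, 2, 5)
  W1 needs (1, 2, 4) <= (4, 2, 5) -> finishes; pool += (2, 2, 0) = (6, 4, 5)
  W3 cannot run: need (4, 6, 3) vs free (6, 4, 5) (insufficient drills)
  W9 cannot run: need (4, 4, 6) vs free (6, 4, 5) (insufficient clamps)
  W4 cannot run: need (4, 6, 0) vs free (6, 4, 5) (insufficient drills)
  W6 cannot run: need (3, 7, 5) vs free (6, 4, 5) (insufficient drills)
  W2 cannot run: need (4, 2, 6) vs free (6, 4, 5) (insufficient clamps)
Had the request been granted, W3, W9, W4, W6 and W2 could never finish.


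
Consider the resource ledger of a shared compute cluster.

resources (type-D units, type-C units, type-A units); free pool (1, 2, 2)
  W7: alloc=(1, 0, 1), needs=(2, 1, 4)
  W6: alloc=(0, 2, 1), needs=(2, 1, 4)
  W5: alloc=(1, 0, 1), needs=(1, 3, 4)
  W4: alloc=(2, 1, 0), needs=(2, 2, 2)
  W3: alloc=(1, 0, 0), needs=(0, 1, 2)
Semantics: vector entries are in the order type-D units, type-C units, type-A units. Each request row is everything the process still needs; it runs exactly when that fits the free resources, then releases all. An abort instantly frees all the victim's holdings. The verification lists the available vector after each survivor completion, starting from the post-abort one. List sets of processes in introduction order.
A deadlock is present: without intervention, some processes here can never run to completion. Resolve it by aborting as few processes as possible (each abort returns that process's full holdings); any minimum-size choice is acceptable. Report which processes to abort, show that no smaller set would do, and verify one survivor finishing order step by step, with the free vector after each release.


Abort W6 and W5.
Key observation: the deadlocked W7 becomes finishable only because W6 and W5 released (1, 2, 2); it completes at step 3 below.
Minimality, checking each single-abort alternative: W7 alone leaves W6 blocked (short on type-A units); W6 alone leaves W7 blocked (short on type-A units); W5 alone leaves W7 blocked (short on type-A units); W4 alone leaves W7 blocked (short on type-A units); W3 alone leaves W7 blocked (short on type-A units).
Survivors finish in the order: W3, W4, W7. Walking it through (pool after the aborts first):
  pool = (2, 4, 4)
  run W3 (needs (0, 1, 2), free (2, 4, 4)); after release of (1, 0, 0) the pool is (3, 4, 4)
  run W4 (needs (2, 2, 2), free (3, 4, 4)); after release of (2, 1, 0) the pool is (5, 5, 4)
  run W7 (needs (2, 1, 4), free (5, 5, 4)); after release of (1, 0, 1) the pool is (6, 5, 5)


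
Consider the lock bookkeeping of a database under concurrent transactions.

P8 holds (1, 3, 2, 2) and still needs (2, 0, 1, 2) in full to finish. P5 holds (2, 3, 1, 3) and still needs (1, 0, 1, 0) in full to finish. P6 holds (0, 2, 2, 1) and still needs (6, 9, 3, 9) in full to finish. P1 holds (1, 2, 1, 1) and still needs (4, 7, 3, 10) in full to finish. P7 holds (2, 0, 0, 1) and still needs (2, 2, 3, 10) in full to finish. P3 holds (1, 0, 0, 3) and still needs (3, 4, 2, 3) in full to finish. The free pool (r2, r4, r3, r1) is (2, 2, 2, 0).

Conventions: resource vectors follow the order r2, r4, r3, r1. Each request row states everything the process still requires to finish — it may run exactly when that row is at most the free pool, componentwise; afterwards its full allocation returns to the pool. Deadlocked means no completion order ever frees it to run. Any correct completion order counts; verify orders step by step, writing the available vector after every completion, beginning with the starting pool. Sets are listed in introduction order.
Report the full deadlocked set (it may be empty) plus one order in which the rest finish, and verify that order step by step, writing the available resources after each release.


Deadlocked: P6, P1 and P7.
Key observation: P5, P8, P3 can finish, but then (6, 8, 5, 8) is all there is, and the blocked group's r1 demands exceed it.
One completion order for the rest: P5, P8, P3. Check, step by step:
  pool = (2, 2, 2, 0)
  P5: need (1, 0, 1, 0) fits (2, 2, 2, 0); releases (2, 3, 1, 3), pool now (4, 5, 3, 3)
  P8: need (2, 0, 1, 2) fits (4, 5, 3, 3); releases (1, 3, 2, 2), pool now (5, 8, 5, 5)
  P3: need (3, 4, 2, 3) fits (5, 8, 5, 5); releases (1, 0, 0, 3), pool now (6, 8, 5, 8)
The blocked processes can never fit:
  blocked: P6 wants (6, 9, 3, 9), pool (6, 8, 5, 8) — not enough r4 and r1
  blocked: P1 wants (4, 7, 3, 10), pool (6, 8, 5, 8) — not enough r1
  blocked: P7 wants (2, 2, 3, 10), pool (6, 8, 5, 8) — not enough r1


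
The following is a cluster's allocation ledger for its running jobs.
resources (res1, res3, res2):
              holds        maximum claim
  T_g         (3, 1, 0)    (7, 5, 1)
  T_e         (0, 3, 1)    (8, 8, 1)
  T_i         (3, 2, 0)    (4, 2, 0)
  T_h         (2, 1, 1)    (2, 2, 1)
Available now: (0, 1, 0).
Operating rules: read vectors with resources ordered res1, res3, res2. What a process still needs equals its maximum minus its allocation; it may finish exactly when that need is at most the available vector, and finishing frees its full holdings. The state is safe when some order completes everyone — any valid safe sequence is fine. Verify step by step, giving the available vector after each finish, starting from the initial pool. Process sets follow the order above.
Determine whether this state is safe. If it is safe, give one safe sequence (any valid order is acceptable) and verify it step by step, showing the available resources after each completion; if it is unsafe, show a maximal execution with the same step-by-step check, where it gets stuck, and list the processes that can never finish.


SAFE — a valid safe sequence is T_h, T_i, T_g, T_e.
Key observation: T_h marks the first exact bind of the order: its need (0, 1, 0) fits the free (0, 1, 0) with zero slack on a requested resource.
Walking it through:
  pool = (0, 1, 0)
  run T_h (needs (0, 1, 0), free (0, 1, 0)); after release of (2, 1, 1) the pool is (2, 2, 1)
  run T_i (needs (1, 0, 0), free (2, 2, 1)); after release of (3, 2, 0) the pool is (5, 4, 1)
  run T_g (needs (4, 4, 1), free (5, 4, 1)); after release of (3, 1, 0) the pool is (8, 5, 1)
  run T_e (needs (8, 5, 0), free (8, 5, 1)); after release of (0, 3, 1) the pool is (8, 8, 2)


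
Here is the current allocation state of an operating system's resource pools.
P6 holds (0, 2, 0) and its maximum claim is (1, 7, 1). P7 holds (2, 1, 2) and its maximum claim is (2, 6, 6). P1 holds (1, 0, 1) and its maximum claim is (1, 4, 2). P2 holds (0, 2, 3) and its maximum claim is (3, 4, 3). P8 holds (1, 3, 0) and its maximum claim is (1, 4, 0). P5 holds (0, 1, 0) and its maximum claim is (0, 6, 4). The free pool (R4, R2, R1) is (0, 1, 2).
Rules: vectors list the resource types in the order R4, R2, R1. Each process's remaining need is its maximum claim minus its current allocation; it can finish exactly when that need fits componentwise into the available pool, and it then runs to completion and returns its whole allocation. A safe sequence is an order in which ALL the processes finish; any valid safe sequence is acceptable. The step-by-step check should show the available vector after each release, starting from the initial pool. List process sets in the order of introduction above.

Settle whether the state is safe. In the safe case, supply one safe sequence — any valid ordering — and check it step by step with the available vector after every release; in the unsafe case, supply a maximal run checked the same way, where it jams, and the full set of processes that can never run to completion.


UNSAFE.
Key observation: after P8, P1 the pool peaks at (2, 4, 3), and each blocked process is short somewhere: P6 on R2; P7 on R2, R1; P2 on R4; P5 on R2, R1.
Going as far as possible: P8, P1; after that, nothing fits. Verifying each step:
  pool = (0, 1, 2)
  P8 needs (0, 1, 0) <= (0, 1, 2) -> finishes; pool += (1, 3, 0) = (1, 4, 2)
  P1 needs (0, 4, 1) <= (1, 4, 2) -> finishes; pool += (1, 0, 1) = (2, 4, 3)
  blocked: P6 wants (1, 5, 1), pool (2, 4, 3) — not enough R2
  blocked: P7 wants (0, 5, 4), pool (2, 4, 3) — not enough R2 and R1
  blocked: P2 wants (3, 2, 0), pool (2, 4, 3) — not enough R4
  blocked: P5 wants (0, 5, 4), pool (2, 4, 3) — not enough R2 and R1
Processes that can never finish: P6, P7, P2 and P5.
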